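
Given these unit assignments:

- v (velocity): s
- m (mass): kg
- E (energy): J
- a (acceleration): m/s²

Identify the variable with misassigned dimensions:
v

The variable v (velocity) should have units m/s, not s.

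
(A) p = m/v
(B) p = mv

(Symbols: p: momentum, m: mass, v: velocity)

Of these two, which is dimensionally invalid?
(A)

(A) p = m/v: LHS [L M T^-1], RHS [L^-1 M T] ✗
(B) p = mv: LHS [L M T^-1], RHS [L M T^-1] ✓

Expression (A) p = m/v is dimensionally incorrect.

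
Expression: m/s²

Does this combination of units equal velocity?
No

The expression m/s² has dimensions [L T^-2], but velocity has dimensions [L T^-1].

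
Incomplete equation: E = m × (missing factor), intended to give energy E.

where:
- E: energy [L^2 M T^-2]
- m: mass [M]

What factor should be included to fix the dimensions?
v² (velocity squared), dimensions [L^2 T^-2]

E has dimensions [L^2 M T^-2] and m has dimensions [M].
The missing factor must have dimensions [L^2 M T^-2] / [M] = [L^2 T^-2], i.e. velocity squared (v²).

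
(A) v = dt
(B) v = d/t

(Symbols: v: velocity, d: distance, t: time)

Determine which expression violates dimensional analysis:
(A)

(A) v = dt: LHS [L T^-1], RHS [L T] ✗
(B) v = d/t: LHS [L T^-1], RHS [L T^-1] ✓

Expression (A) v = dt is dimensionally incorrect.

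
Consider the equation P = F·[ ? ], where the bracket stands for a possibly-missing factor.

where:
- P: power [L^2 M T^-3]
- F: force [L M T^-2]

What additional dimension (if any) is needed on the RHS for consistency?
[L T^-1] — velocity (e.g. v)

P has dimensions [L^2 M T^-3]; F has dimensions [L M T^-2].
The bracketed factor must supply [L^2 M T^-3] / [L M T^-2] = [L T^-1].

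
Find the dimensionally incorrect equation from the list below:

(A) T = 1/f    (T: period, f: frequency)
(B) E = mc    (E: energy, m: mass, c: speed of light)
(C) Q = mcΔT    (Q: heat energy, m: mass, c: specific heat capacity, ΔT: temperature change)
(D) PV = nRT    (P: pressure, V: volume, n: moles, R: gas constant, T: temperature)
(B) E = mc

The equation (B) E = mc is dimensionally incorrect.

LHS (E): [L^2 M T^-2]
RHS (mc): [L M T^-1] ✗

The dimensions do not match. The other three equations balance.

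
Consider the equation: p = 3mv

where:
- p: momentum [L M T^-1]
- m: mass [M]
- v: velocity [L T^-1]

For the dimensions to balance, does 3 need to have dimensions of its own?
No

p has dimensions [L M T^-1] and mv already has dimensions [L M T^-1], so the equation balances without 3 contributing any dimensions. 3 is a pure (dimensionless) number; changing or removing it would not affect dimensional consistency.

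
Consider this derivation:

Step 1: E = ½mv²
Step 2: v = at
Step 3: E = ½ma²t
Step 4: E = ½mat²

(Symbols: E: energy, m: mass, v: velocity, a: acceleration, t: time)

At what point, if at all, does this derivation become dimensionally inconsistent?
Step 3

Step 1: E = ½mv² → LHS [L^2 M T^-2], RHS [L^2 M T^-2] ✓
Step 2: v = at → LHS [L T^-1], RHS [L T^-1] ✓
Step 3: E = ½ma²t → LHS [L^2 M T^-2], RHS [L^2 M T^-3] ✗

The first dimensional inconsistency appears in step 3: E = ½ma²t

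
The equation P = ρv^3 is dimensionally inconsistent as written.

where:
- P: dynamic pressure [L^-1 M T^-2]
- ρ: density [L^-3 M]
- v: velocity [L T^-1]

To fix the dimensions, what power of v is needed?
The exponent of v should be 2: P = ρv^2

The LHS P has dimensions [L^-1 M T^-2]; v has dimensions [L T^-1].
As written, the RHS ρv^3 (exponent 3 on v) has dimensions [M T^-3], which does not match.
With exponent 2, the RHS ρv^2 has dimensions [L^-1 M T^-2], matching the LHS.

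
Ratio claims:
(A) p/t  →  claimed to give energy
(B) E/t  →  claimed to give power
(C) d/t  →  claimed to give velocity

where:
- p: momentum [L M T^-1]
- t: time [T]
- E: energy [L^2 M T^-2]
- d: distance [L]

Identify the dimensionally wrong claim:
(A) p/t does not give energy

(A) p/t: [L M T^-2] ≠ energy [L^2 M T^-2] ✗
(B) E/t: [L^2 M T^-3] = power [L^2 M T^-3] ✓
(C) d/t: [L T^-1] = velocity [L T^-1] ✓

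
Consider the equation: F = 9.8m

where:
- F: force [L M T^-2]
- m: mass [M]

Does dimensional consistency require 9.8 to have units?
Yes

F has dimensions [L M T^-2], while m alone has dimensions [M]. For the equation to balance, the factor 9.8 must carry dimensions [L T^-2] — it is a dimensional constant (a numerical value of a physical quantity with its units suppressed), not a pure number.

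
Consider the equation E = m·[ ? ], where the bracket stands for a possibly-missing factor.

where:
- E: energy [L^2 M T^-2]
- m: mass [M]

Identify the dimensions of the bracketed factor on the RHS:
[L^2 T^-2] — velocity squared (e.g. v²)

E has dimensions [L^2 M T^-2]; m has dimensions [M].
The bracketed factor must supply [L^2 M T^-2] / [M] = [L^2 T^-2].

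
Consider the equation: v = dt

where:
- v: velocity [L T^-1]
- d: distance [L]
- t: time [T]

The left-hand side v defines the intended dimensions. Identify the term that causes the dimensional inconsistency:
The right-hand side term dt

v has dimensions [L T^-1], but dt has dimensions [L T], so the term dt is dimensionally wrong for v.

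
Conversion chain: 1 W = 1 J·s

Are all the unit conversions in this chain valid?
The chain is incorrect (it contains an error).

Incorrect: Watt is J/s, not J·s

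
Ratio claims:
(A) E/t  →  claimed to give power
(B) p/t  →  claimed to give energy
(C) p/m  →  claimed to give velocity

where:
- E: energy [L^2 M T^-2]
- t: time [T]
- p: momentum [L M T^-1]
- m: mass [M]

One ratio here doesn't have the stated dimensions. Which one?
(B) p/t does not give energy

(A) E/t: [L^2 M T^-3] = power [L^2 M T^-3] ✓
(B) p/t: [L M T^-2] ≠ energy [L^2 M T^-2] ✗
(C) p/m: [L T^-1] = velocity [L T^-1] ✓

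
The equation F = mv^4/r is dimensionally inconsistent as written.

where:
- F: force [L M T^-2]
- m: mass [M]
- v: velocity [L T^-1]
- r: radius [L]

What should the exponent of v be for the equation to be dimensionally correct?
The exponent of v should be 2: F = mv^2/r

The LHS F has dimensions [L M T^-2]; v has dimensions [L T^-1].
As written, the RHS mv^4/r (exponent 4 on v) has dimensions [L^3 M T^-4], which does not match.
With exponent 2, the RHS mv^2/r has dimensions [L M T^-2], matching the LHS.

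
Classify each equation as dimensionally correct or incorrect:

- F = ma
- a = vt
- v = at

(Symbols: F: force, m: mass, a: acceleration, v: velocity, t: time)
Dimensionally correct: F = ma, v = at
Dimensionally incorrect: a = vt
Ordered (correct first, then incorrect): F = ma, v = at, a = vt

- F = ma: LHS [L M T^-2], RHS [L M T^-2] → correct ✓
- a = vt: LHS [L T^-2], RHS [L] → incorrect ✗
- v = at: LHS [L T^-1], RHS [L T^-1] → correct ✓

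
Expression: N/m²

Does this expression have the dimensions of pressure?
Yes

The expression N/m² has dimensions [L^-1 M T^-2], which is exactly pressure [L^-1 M T^-2].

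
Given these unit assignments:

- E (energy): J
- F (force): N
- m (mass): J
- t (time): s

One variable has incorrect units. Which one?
m

The variable m (mass) should have units kg, not J.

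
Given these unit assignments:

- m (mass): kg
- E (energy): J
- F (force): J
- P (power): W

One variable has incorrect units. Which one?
F

The variable F (force) should have units N, not J.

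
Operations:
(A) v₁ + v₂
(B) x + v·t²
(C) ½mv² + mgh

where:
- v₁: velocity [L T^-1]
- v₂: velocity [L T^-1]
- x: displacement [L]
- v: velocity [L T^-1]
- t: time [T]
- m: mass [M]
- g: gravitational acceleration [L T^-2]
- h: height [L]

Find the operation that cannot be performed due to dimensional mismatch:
(B) x + v·t²

(A) v₁ + v₂: v₁ [L T^-1] and v₂ [L T^-1] — same dimensions ✓
(B) x + v·t²: x [L] and v·t² [L T] — different dimensions cannot be added/subtracted ✗
(C) ½mv² + mgh: ½mv² [L^2 M T^-2] and mgh [L^2 M T^-2] — same dimensions ✓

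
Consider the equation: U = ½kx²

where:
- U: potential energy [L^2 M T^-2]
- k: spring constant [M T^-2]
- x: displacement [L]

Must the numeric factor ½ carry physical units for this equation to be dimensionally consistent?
No

U has dimensions [L^2 M T^-2] and kx² already has dimensions [L^2 M T^-2], so the equation balances without ½ contributing any dimensions. ½ is a pure (dimensionless) number; changing or removing it would not affect dimensional consistency.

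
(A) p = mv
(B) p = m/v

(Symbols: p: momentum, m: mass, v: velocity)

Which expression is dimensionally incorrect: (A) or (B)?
(B)

(A) p = mv: LHS [L M T^-1], RHS [L M T^-1] ✓
(B) p = m/v: LHS [L M T^-1], RHS [L^-1 M T] ✗

Expression (B) p = m/v is dimensionally incorrect.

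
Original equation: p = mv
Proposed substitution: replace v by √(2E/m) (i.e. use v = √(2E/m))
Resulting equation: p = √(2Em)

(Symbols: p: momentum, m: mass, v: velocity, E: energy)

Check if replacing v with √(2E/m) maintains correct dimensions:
Yes

[v] = [L T^-1] and [√(2E/m)] = [L T^-1]. These match, so the substitution replaces a quantity by one of the same dimensions and the result p = √(2Em) has LHS [L M T^-1] vs RHS [L M T^-1] — still consistent.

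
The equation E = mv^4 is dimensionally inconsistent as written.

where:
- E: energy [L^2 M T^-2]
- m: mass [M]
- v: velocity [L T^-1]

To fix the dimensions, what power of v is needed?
The exponent of v should be 2: E = mv^2

The LHS E has dimensions [L^2 M T^-2]; v has dimensions [L T^-1].
As written, the RHS mv^4 (exponent 4 on v) has dimensions [L^4 M T^-4], which does not match.
With exponent 2, the RHS mv^2 has dimensions [L^2 M T^-2], matching the LHS.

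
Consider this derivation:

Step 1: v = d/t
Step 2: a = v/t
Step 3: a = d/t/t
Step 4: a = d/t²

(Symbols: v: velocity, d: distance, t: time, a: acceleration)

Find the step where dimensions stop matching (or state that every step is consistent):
No step introduces an error — all steps are dimensionally consistent.

Step 1: v = d/t → LHS [L T^-1], RHS [L T^-1] ✓
Step 2: a = v/t → LHS [L T^-2], RHS [L T^-2] ✓
Step 3: a = d/t/t → LHS [L T^-2], RHS [L T^-2] ✓
Step 4: a = d/t² → LHS [L T^-2], RHS [L T^-2] ✓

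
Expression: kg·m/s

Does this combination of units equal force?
No

The expression kg·m/s has dimensions [L M T^-1], but force has dimensions [L M T^-2].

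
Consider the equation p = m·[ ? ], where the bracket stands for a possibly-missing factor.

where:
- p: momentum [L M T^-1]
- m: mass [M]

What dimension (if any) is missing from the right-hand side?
[L T^-1] — velocity (e.g. v)

p has dimensions [L M T^-1]; m has dimensions [M].
The bracketed factor must supply [L M T^-1] / [M] = [L T^-1].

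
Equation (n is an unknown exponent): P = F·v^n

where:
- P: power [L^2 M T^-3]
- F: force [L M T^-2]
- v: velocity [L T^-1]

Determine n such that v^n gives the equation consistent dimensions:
n = 1

P has dimensions [L^2 M T^-3]; v has dimensions [L T^-1].
The rest of the RHS has dimensions [L M T^-2], so v^n must supply [L T^-1].
With n = 1: F·v^1 has dimensions [L^2 M T^-3], matching the LHS ✓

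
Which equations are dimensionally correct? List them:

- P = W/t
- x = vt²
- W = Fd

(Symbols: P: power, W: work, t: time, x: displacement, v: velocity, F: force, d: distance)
Dimensionally correct: P = W/t, W = Fd
Dimensionally incorrect: x = vt²
Ordered (correct first, then incorrect): P = W/t, W = Fd, x = vt²

- P = W/t: LHS [L^2 M T^-3], RHS [L^2 M T^-3] → correct ✓
- x = vt²: LHS [L], RHS [L T] → incorrect ✗
- W = Fd: LHS [L^2 M T^-2], RHS [L^2 M T^-2] → correct ✓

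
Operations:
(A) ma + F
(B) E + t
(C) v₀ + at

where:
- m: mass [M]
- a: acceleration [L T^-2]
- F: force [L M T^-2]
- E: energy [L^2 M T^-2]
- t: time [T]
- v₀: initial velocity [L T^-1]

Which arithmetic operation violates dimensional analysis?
(B) E + t

(A) ma + F: ma [L M T^-2] and F [L M T^-2] — same dimensions ✓
(B) E + t: E [L^2 M T^-2] and t [T] — different dimensions cannot be added/subtracted ✗
(C) v₀ + at: v₀ [L T^-1] and at [L T^-1] — same dimensions ✓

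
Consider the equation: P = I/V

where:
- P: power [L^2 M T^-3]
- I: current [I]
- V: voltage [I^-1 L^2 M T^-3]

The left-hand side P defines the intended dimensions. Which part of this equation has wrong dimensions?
The right-hand side term I/V

P has dimensions [L^2 M T^-3], but I/V has dimensions [I^2 L^-2 M^-1 T^3], so the term I/V is dimensionally wrong for P.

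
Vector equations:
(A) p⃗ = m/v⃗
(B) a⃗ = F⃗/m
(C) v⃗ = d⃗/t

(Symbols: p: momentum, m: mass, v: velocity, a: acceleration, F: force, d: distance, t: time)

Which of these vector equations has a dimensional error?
(A) p⃗ = m/v⃗

(A) p⃗ = m/v⃗: LHS [L M T^-1], RHS [L^-1 M T] ✗ — momentum is mass times velocity; should be mv⃗ (and division by a vector is undefined)
(B) a⃗ = F⃗/m: LHS [L T^-2], RHS [L T^-2] ✓ — force (vector) divided by mass (scalar)
(C) v⃗ = d⃗/t: LHS [L T^-1], RHS [L T^-1] ✓ — displacement (vector) divided by time (scalar)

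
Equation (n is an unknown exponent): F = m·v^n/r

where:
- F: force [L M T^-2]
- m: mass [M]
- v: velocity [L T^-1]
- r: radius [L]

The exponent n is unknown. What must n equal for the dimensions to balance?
n = 2

F has dimensions [L M T^-2]; v has dimensions [L T^-1].
The rest of the RHS has dimensions [L^-1 M], so v^n must supply [L^2 T^-2].
With n = 2: m·v^2/r has dimensions [L M T^-2], matching the LHS ✓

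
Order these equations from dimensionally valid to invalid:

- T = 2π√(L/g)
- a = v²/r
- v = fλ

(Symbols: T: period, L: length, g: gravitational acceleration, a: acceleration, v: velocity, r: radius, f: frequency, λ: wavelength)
Dimensionally correct: T = 2π√(L/g), a = v²/r, v = fλ
Dimensionally incorrect: none
Ordered (correct first, then incorrect): T = 2π√(L/g), a = v²/r, v = fλ

- T = 2π√(L/g): LHS [T], RHS [T] → correct ✓
- a = v²/r: LHS [L T^-2], RHS [L T^-2] → correct ✓
- v = fλ: LHS [L T^-1], RHS [L T^-1] → correct ✓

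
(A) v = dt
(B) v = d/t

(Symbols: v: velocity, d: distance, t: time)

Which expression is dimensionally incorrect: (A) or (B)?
(A)

(A) v = dt: LHS [L T^-1], RHS [L T] ✗
(B) v = d/t: LHS [L T^-1], RHS [L T^-1] ✓

Expression (A) v = dt is dimensionally incorrect.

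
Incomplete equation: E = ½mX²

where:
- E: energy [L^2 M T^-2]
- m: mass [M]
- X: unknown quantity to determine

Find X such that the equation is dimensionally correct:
X = v (velocity), dimensions [L T^-1]

E has dimensions [L^2 M T^-2]; the rest of the RHS (½m) has dimensions [M].
So X² must have dimensions [L^2 T^-2], i.e. X has dimensions [L T^-1] — X = v (velocity).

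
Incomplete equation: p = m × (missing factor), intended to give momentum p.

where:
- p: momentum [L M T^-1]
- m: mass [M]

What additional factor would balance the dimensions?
v (velocity), dimensions [L T^-1]

p has dimensions [L M T^-1] and m has dimensions [M].
The missing factor must have dimensions [L M T^-1] / [M] = [L T^-1], i.e. velocity (v).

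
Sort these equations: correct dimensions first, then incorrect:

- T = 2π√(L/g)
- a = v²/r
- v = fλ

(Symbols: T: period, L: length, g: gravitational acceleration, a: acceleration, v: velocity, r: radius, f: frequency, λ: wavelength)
Dimensionally correct: T = 2π√(L/g), a = v²/r, v = fλ
Dimensionally incorrect: none
Ordered (correct first, then incorrect): T = 2π√(L/g), a = v²/r, v = fλ

- T = 2π√(L/g): LHS [T], RHS [T] → correct ✓
- a = v²/r: LHS [L T^-2], RHS [L T^-2] → correct ✓
- v = fλ: LHS [L T^-1], RHS [L T^-1] → correct ✓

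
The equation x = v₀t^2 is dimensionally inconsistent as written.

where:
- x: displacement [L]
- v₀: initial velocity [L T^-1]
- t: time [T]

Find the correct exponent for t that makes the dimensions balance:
The exponent of t should be 1: x = v₀t

The LHS x has dimensions [L]; t has dimensions [T].
As written, the RHS v₀t^2 (exponent 2 on t) has dimensions [L T], which does not match.
With exponent 1, the RHS v₀t has dimensions [L], matching the LHS.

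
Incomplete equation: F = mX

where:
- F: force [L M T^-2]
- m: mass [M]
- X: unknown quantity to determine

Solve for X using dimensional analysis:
X = a (acceleration), dimensions [L T^-2]

F has dimensions [L M T^-2]; the rest of the RHS (m) has dimensions [M].
So X must have dimensions [L T^-2] — X = a (acceleration).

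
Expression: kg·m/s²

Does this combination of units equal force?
Yes

The expression kg·m/s² has dimensions [L M T^-2], which is exactly force [L M T^-2].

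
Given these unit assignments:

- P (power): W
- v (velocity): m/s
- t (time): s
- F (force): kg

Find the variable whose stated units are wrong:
F

The variable F (force) should have units N, not kg.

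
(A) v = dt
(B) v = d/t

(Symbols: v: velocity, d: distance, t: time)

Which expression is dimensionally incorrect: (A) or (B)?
(A)

(A) v = dt: LHS [L T^-1], RHS [L T] ✗
(B) v = d/t: LHS [L T^-1], RHS [L T^-1] ✓

Expression (A) v = dt is dimensionally incorrect.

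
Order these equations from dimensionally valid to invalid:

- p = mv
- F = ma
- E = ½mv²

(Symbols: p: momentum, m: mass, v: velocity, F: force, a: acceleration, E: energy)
Dimensionally correct: p = mv, F = ma, E = ½mv²
Dimensionally incorrect: none
Ordered (correct first, then incorrect): p = mv, F = ma, E = ½mv²

- p = mv: LHS [L M T^-1], RHS [L M T^-1] → correct ✓
- F = ma: LHS [L M T^-2], RHS [L M T^-2] → correct ✓
- E = ½mv²: LHS [L^2 M T^-2], RHS [L^2 M T^-2] → correct ✓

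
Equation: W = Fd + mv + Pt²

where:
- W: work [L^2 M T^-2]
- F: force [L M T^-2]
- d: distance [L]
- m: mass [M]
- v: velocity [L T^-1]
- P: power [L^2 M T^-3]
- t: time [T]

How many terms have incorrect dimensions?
2

LHS W: [L^2 M T^-2]
- Fd: [L^2 M T^-2] ✓
- mv: [L M T^-1] ✗
- Pt²: [L^2 M T^-1] ✗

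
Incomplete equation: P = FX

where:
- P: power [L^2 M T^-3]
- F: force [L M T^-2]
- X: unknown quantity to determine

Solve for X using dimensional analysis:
X = v (velocity), dimensions [L T^-1]

P has dimensions [L^2 M T^-3]; the rest of the RHS (F) has dimensions [L M T^-2].
So X must have dimensions [L T^-1] — X = v (velocity).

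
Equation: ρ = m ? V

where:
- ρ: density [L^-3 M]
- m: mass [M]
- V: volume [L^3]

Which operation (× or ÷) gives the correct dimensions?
division (÷): ρ = m ÷ V

ρ [L^-3 M]; m [M]; V [L^3].
m × V → [L^3 M] ✗
m ÷ V → [L^-3 M] ✓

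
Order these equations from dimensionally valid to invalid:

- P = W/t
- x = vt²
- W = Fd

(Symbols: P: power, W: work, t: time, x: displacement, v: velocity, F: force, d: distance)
Dimensionally correct: P = W/t, W = Fd
Dimensionally incorrect: x = vt²
Ordered (correct first, then incorrect): P = W/t, W = Fd, x = vt²

- P = W/t: LHS [L^2 M T^-3], RHS [L^2 M T^-3] → correct ✓
- x = vt²: LHS [L], RHS [L T] → incorrect ✗
- W = Fd: LHS [L^2 M T^-2], RHS [L^2 M T^-2] → correct ✓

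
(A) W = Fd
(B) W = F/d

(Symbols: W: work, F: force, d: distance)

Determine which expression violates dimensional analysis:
(B)

(A) W = Fd: LHS [L^2 M T^-2], RHS [L^2 M T^-2] ✓
(B) W = F/d: LHS [L^2 M T^-2], RHS [M T^-2] ✗

Expression (B) W = F/d is dimensionally incorrect.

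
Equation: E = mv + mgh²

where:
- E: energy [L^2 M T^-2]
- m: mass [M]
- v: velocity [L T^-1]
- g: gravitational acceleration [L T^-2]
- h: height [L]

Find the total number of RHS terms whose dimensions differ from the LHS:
2

LHS E: [L^2 M T^-2]
- mv: [L M T^-1] ✗
- mgh²: [L^3 M T^-2] ✗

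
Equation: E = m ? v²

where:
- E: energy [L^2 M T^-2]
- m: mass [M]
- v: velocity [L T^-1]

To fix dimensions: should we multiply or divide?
multiplication (×): E = m × v²

E [L^2 M T^-2]; m [M]; v² [L^2 T^-2].
m × v² → [L^2 M T^-2] ✓
m ÷ v² → [L^-2 M T^2] ✗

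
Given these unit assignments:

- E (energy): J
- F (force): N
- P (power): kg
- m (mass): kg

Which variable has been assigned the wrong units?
P

The variable P (power) should have units W, not kg.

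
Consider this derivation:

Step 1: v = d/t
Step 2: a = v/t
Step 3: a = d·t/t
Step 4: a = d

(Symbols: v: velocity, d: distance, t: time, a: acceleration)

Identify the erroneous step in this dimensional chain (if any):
Step 3

Step 1: v = d/t → LHS [L T^-1], RHS [L T^-1] ✓
Step 2: a = v/t → LHS [L T^-2], RHS [L T^-2] ✓
Step 3: a = d·t/t → LHS [L T^-2], RHS [L] ✗

The first dimensional inconsistency appears in step 3: a = d·t/t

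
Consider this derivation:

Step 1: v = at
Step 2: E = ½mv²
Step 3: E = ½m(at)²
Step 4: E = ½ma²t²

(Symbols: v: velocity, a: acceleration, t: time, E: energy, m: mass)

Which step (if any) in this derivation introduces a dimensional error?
No step introduces an error — all steps are dimensionally consistent.

Step 1: v = at → LHS [L T^-1], RHS [L T^-1] ✓
Step 2: E = ½mv² → LHS [L^2 M T^-2], RHS [L^2 M T^-2] ✓
Step 3: E = ½m(at)² → LHS [L^2 M T^-2], RHS [L^2 M T^-2] ✓
Step 4: E = ½ma²t² → LHS [L^2 M T^-2], RHS [L^2 M T^-2] ✓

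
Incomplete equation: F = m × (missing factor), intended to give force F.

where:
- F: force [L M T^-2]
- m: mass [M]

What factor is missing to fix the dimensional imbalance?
a (acceleration), dimensions [L T^-2]

F has dimensions [L M T^-2] and m has dimensions [M].
The missing factor must have dimensions [L M T^-2] / [M] = [L T^-2], i.e. acceleration (a).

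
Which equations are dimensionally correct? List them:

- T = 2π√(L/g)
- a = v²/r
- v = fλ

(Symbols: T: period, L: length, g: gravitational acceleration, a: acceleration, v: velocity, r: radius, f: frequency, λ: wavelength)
Dimensionally correct: T = 2π√(L/g), a = v²/r, v = fλ
Dimensionally incorrect: none
Ordered (correct first, then incorrect): T = 2π√(L/g), a = v²/r, v = fλ

- T = 2π√(L/g): LHS [T], RHS [T] → correct ✓
- a = v²/r: LHS [L T^-2], RHS [L T^-2] → correct ✓
- v = fλ: LHS [L T^-1], RHS [L T^-1] → correct ✓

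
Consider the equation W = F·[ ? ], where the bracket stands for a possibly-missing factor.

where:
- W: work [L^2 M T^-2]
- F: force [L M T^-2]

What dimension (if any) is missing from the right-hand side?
[L] — length (e.g. a distance d)

W has dimensions [L^2 M T^-2]; F has dimensions [L M T^-2].
The bracketed factor must supply [L^2 M T^-2] / [L M T^-2] = [L].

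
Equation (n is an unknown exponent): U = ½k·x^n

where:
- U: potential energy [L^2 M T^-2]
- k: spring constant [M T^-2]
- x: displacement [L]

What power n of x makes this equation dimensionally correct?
n = 2

U has dimensions [L^2 M T^-2]; x has dimensions [L].
The rest of the RHS has dimensions [M T^-2], so x^n must supply [L^2].
With n = 2: ½k·x^2 has dimensions [L^2 M T^-2], matching the LHS ✓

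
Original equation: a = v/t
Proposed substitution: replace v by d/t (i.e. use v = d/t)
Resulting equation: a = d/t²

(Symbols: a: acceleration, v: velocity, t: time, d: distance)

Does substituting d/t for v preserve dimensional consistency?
Yes

[v] = [L T^-1] and [d/t] = [L T^-1]. These match, so the substitution replaces a quantity by one of the same dimensions and the result a = d/t² has LHS [L T^-2] vs RHS [L T^-2] — still consistent.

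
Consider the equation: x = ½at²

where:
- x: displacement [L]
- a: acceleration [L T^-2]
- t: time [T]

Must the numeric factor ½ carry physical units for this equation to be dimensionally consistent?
No

x has dimensions [L] and at² already has dimensions [L], so the equation balances without ½ contributing any dimensions. ½ is a pure (dimensionless) number; changing or removing it would not affect dimensional consistency.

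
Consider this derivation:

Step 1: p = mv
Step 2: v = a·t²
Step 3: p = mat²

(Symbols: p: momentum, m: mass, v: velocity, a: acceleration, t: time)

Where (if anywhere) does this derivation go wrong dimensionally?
Step 2

Step 1: p = mv → LHS [L M T^-1], RHS [L M T^-1] ✓
Step 2: v = a·t² → LHS [L T^-1], RHS [L] ✗

The first dimensional inconsistency appears in step 2: v = a·t²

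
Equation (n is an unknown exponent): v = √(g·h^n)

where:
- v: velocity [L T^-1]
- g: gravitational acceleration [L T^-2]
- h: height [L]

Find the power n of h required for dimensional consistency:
n = 1

v has dimensions [L T^-1]; h has dimensions [L].
With n = 1: √(g·h^1) has dimensions [L T^-1], matching the LHS ✓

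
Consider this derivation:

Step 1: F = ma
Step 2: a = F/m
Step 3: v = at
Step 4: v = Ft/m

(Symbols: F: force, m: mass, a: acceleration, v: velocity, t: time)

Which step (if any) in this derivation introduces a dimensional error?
No step introduces an error — all steps are dimensionally consistent.

Step 1: F = ma → LHS [L M T^-2], RHS [L M T^-2] ✓
Step 2: a = F/m → LHS [L T^-2], RHS [L T^-2] ✓
Step 3: v = at → LHS [L T^-1], RHS [L T^-1] ✓
Step 4: v = Ft/m → LHS [L T^-1], RHS [L T^-1] ✓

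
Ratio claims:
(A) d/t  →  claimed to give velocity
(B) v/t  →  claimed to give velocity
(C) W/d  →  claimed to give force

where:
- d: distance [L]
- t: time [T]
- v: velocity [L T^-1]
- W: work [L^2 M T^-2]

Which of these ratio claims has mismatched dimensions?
(B) v/t does not give velocity

(A) d/t: [L T^-1] = velocity [L T^-1] ✓
(B) v/t: [L T^-2] ≠ velocity [L T^-1] ✗
(C) W/d: [L M T^-2] = force [L M T^-2] ✓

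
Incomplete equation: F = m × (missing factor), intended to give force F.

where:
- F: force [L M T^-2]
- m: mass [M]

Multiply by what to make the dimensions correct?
a (acceleration), dimensions [L T^-2]

F has dimensions [L M T^-2] and m has dimensions [M].
The missing factor must have dimensions [L M T^-2] / [M] = [L T^-2], i.e. acceleration (a).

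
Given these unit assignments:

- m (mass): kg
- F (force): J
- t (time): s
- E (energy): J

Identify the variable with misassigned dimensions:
F

The variable F (force) should have units N, not J.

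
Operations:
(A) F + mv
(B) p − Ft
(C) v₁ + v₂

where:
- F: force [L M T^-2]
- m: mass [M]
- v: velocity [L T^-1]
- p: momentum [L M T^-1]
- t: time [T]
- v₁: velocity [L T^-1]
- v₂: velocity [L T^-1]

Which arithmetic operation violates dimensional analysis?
(A) F + mv

(A) F + mv: F [L M T^-2] and mv [L M T^-1] — different dimensions cannot be added/subtracted ✗
(B) p − Ft: p [L M T^-1] and Ft [L M T^-1] — same dimensions ✓
(C) v₁ + v₂: v₁ [L T^-1] and v₂ [L T^-1] — same dimensions ✓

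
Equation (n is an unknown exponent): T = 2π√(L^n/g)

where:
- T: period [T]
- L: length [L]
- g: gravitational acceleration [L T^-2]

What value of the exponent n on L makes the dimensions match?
n = 1

T has dimensions [T]; L has dimensions [L].
With n = 1: 2π√(L^1/g) has dimensions [T], matching the LHS ✓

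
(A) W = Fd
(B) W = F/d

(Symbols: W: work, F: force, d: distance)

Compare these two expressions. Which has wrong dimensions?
(B)

(A) W = Fd: LHS [L^2 M T^-2], RHS [L^2 M T^-2] ✓
(B) W = F/d: LHS [L^2 M T^-2], RHS [M T^-2] ✗

Expression (B) W = F/d is dimensionally incorrect.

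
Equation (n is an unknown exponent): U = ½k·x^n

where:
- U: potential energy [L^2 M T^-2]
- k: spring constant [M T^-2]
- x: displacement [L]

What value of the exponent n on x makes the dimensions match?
n = 2

U has dimensions [L^2 M T^-2]; x has dimensions [L].
The rest of the RHS has dimensions [M T^-2], so x^n must supply [L^2].
With n = 2: ½k·x^2 has dimensions [L^2 M T^-2], matching the LHS ✓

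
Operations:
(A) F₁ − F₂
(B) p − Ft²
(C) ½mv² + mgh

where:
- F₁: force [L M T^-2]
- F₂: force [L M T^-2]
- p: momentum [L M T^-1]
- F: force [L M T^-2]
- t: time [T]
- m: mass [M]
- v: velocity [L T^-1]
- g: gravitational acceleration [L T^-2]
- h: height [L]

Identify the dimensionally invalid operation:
(B) p − Ft²

(A) F₁ − F₂: F₁ [L M T^-2] and F₂ [L M T^-2] — same dimensions ✓
(B) p − Ft²: p [L M T^-1] and Ft² [L M] — different dimensions cannot be added/subtracted ✗
(C) ½mv² + mgh: ½mv² [L^2 M T^-2] and mgh [L^2 M T^-2] — same dimensions ✓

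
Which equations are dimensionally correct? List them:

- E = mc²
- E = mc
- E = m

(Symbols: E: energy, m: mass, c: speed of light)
Dimensionally correct: E = mc²
Dimensionally incorrect: E = mc, E = m
Ordered (correct first, then incorrect): E = mc², E = mc, E = m

- E = mc²: LHS [L^2 M T^-2], RHS [L^2 M T^-2] → correct ✓
- E = mc: LHS [L^2 M T^-2], RHS [L M T^-1] → incorrect ✗
- E = m: LHS [L^2 M T^-2], RHS [M] → incorrect ✗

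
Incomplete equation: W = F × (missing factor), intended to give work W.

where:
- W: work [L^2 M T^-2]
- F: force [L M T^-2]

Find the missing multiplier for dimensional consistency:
d (distance), dimensions [L]

W has dimensions [L^2 M T^-2] and F has dimensions [L M T^-2].
The missing factor must have dimensions [L^2 M T^-2] / [L M T^-2] = [L], i.e. distance (d).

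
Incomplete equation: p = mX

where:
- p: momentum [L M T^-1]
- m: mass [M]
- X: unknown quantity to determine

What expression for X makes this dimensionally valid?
X = v (velocity), dimensions [L T^-1]

p has dimensions [L M T^-1]; the rest of the RHS (m) has dimensions [M].
So X must have dimensions [L T^-1] — X = v (velocity).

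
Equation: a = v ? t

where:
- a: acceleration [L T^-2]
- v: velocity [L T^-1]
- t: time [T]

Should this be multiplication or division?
division (÷): a = v ÷ t

a [L T^-2]; v [L T^-1]; t [T].
v × t → [L] ✗
v ÷ t → [L T^-2] ✓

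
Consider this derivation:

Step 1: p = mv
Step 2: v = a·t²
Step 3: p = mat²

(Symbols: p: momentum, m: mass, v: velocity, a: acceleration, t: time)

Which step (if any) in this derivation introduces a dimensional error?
Step 2

Step 1: p = mv → LHS [L M T^-1], RHS [L M T^-1] ✓
Step 2: v = a·t² → LHS [L T^-1], RHS [L] ✗

The first dimensional inconsistency appears in step 2: v = a·t²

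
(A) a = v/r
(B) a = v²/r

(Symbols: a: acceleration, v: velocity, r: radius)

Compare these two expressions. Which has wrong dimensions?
(A)

(A) a = v/r: LHS [L T^-2], RHS [T^-1] ✗
(B) a = v²/r: LHS [L T^-2], RHS [L T^-2] ✓

Expression (A) a = v/r is dimensionally incorrect.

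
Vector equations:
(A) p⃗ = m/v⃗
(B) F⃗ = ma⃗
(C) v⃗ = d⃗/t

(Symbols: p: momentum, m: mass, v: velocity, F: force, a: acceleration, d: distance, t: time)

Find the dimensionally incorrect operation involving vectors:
(A) p⃗ = m/v⃗

(A) p⃗ = m/v⃗: LHS [L M T^-1], RHS [L^-1 M T] ✗ — momentum is mass times velocity; should be mv⃗ (and division by a vector is undefined)
(B) F⃗ = ma⃗: LHS [L M T^-2], RHS [L M T^-2] ✓ — Force and acceleration are vectors, mass is a scalar
(C) v⃗ = d⃗/t: LHS [L T^-1], RHS [L T^-1] ✓ — displacement (vector) divided by time (scalar)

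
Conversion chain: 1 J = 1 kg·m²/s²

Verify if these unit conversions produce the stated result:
The chain is correct (no errors).

Correct: Joule is defined as kg·m²/s²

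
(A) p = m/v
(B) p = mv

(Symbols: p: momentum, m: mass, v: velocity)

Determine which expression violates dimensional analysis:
(A)

(A) p = m/v: LHS [L M T^-1], RHS [L^-1 M T] ✗
(B) p = mv: LHS [L M T^-1], RHS [L M T^-1] ✓

Expression (A) p = m/v is dimensionally incorrect.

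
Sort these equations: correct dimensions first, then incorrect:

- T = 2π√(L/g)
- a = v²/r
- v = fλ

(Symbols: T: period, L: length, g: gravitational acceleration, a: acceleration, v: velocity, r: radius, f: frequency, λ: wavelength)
Dimensionally correct: T = 2π√(L/g), a = v²/r, v = fλ
Dimensionally incorrect: none
Ordered (correct first, then incorrect): T = 2π√(L/g), a = v²/r, v = fλ

- T = 2π√(L/g): LHS [T], RHS [T] → correct ✓
- a = v²/r: LHS [L T^-2], RHS [L T^-2] → correct ✓
- v = fλ: LHS [L T^-1], RHS [L T^-1] → correct ✓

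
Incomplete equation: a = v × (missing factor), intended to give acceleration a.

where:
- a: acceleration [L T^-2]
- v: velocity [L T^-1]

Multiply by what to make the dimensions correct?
1/t (inverse time), dimensions [T^-1]

a has dimensions [L T^-2] and v has dimensions [L T^-1].
The missing factor must have dimensions [L T^-2] / [L T^-1] = [T^-1], i.e. inverse time (1/t).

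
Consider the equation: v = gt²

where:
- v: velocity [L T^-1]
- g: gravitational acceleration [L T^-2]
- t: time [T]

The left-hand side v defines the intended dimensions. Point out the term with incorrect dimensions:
The right-hand side term gt²

v has dimensions [L T^-1], but gt² has dimensions [L], so the term gt² is dimensionally wrong for v.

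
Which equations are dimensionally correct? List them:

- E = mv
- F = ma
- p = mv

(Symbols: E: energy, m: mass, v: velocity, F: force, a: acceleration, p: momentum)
Dimensionally correct: F = ma, p = mv
Dimensionally incorrect: E = mv
Ordered (correct first, then incorrect): F = ma, p = mv, E = mv

- E = mv: LHS [L^2 M T^-2], RHS [L M T^-1] → incorrect ✗
- F = ma: LHS [L M T^-2], RHS [L M T^-2] → correct ✓
- p = mv: LHS [L M T^-1], RHS [L M T^-1] → correct ✓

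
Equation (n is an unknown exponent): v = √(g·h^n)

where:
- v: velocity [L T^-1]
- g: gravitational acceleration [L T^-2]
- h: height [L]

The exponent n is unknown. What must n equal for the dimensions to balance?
n = 1

v has dimensions [L T^-1]; h has dimensions [L].
With n = 1: √(g·h^1) has dimensions [L T^-1], matching the LHS ✓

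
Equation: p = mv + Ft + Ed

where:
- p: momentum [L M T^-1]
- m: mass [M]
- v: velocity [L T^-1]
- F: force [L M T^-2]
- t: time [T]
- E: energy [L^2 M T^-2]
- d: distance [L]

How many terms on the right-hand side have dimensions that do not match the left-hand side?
1

LHS p: [L M T^-1]
- mv: [L M T^-1] ✓
- Ft: [L M T^-1] ✓
- Ed: [L^3 M T^-2] ✗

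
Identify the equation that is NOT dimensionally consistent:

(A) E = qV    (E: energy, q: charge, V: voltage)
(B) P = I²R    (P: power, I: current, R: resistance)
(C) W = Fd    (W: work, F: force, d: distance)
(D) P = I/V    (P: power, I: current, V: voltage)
(D) P = I/V

The equation (D) P = I/V is dimensionally incorrect.

LHS (P): [L^2 M T^-3]
RHS (I/V): [I^2 L^-2 M^-1 T^3] ✗

The dimensions do not match. The other three equations balance.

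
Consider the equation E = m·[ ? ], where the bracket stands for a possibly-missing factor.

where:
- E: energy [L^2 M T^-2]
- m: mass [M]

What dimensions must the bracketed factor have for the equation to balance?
[L^2 T^-2] — velocity squared (e.g. v²)

E has dimensions [L^2 M T^-2]; m has dimensions [M].
The bracketed factor must supply [L^2 M T^-2] / [M] = [L^2 T^-2].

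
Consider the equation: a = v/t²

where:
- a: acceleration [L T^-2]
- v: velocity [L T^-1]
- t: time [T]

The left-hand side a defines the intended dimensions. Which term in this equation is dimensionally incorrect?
The right-hand side term v/t²

a has dimensions [L T^-2], but v/t² has dimensions [L T^-3], so the term v/t² is dimensionally wrong for a.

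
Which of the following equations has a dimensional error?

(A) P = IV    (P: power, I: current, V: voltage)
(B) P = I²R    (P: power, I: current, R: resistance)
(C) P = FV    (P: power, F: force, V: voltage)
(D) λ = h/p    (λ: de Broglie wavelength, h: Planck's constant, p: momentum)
(C) P = FV

The equation (C) P = FV is dimensionally incorrect.

LHS (P): [L^2 M T^-3]
RHS (FV): [I^-1 L^3 M^2 T^-5] ✗

The dimensions do not match. The other three equations balance.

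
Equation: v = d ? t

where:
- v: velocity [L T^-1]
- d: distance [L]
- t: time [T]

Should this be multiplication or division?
division (÷): v = d ÷ t

v [L T^-1]; d [L]; t [T].
d × t → [L T] ✗
d ÷ t → [L T^-1] ✓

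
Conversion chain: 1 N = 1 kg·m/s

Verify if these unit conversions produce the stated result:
The chain is incorrect (it contains an error).

Incorrect: Newton is kg·m/s², not kg·m/s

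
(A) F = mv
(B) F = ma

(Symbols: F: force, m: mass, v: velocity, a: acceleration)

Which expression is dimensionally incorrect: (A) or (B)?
(A)

(A) F = mv: LHS [L M T^-2], RHS [L M T^-1] ✗
(B) F = ma: LHS [L M T^-2], RHS [L M T^-2] ✓

Expression (A) F = mv is dimensionally incorrect.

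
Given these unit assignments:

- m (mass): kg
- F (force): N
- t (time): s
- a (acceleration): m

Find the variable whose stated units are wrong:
a

The variable a (acceleration) should have units m/s², not m.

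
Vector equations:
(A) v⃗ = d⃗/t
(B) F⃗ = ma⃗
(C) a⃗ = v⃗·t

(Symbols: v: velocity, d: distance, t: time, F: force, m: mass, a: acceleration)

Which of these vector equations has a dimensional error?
(C) a⃗ = v⃗·t

(A) v⃗ = d⃗/t: LHS [L T^-1], RHS [L T^-1] ✓ — displacement (vector) divided by time (scalar)
(B) F⃗ = ma⃗: LHS [L M T^-2], RHS [L M T^-2] ✓ — Force and acceleration are vectors, mass is a scalar
(C) a⃗ = v⃗·t: LHS [L T^-2], RHS [L] ✗ — acceleration is velocity per time; should be v⃗/t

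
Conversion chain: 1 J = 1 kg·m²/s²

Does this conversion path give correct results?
The chain is correct (no errors).

Correct: Joule is defined as kg·m²/s²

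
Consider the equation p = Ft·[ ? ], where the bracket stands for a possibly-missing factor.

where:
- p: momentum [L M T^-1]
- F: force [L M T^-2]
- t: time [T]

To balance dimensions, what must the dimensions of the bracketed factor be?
Nothing is missing — the bracketed factor must be dimensionless.

p has dimensions [L M T^-1] and Ft already has dimensions [L M T^-1], so p = Ft is dimensionally complete.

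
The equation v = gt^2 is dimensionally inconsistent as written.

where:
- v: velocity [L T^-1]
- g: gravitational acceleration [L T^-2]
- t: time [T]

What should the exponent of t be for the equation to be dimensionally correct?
The exponent of t should be 1: v = gt

The LHS v has dimensions [L T^-1]; t has dimensions [T].
As written, the RHS gt^2 (exponent 2 on t) has dimensions [L], which does not match.
With exponent 1, the RHS gt has dimensions [L T^-1], matching the LHS.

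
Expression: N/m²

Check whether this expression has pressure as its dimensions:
Yes

The expression N/m² has dimensions [L^-1 M T^-2], which is exactly pressure [L^-1 M T^-2].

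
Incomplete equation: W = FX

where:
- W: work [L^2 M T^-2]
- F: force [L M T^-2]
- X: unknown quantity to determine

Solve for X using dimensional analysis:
X = d (distance), dimensions [L]

W has dimensions [L^2 M T^-2]; the rest of the RHS (F) has dimensions [L M T^-2].
So X must have dimensions [L] — X = d (distance).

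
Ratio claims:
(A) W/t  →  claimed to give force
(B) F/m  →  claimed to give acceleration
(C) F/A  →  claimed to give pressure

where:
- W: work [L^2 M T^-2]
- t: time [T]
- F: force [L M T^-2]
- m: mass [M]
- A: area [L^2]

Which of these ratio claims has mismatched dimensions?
(A) W/t does not give force

(A) W/t: [L^2 M T^-3] ≠ force [L M T^-2] ✗
(B) F/m: [L T^-2] = acceleration [L T^-2] ✓
(C) F/A: [L^-1 M T^-2] = pressure [L^-1 M T^-2] ✓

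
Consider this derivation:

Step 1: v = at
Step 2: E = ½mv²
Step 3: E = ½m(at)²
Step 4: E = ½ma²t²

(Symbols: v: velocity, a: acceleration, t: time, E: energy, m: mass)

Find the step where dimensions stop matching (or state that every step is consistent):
No step introduces an error — all steps are dimensionally consistent.

Step 1: v = at → LHS [L T^-1], RHS [L T^-1] ✓
Step 2: E = ½mv² → LHS [L^2 M T^-2], RHS [L^2 M T^-2] ✓
Step 3: E = ½m(at)² → LHS [L^2 M T^-2], RHS [L^2 M T^-2] ✓
Step 4: E = ½ma²t² → LHS [L^2 M T^-2], RHS [L^2 M T^-2] ✓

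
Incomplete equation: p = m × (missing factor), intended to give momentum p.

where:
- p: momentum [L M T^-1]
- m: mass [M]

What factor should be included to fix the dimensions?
v (velocity), dimensions [L T^-1]

p has dimensions [L M T^-1] and m has dimensions [M].
The missing factor must have dimensions [L M T^-1] / [M] = [L T^-1], i.e. velocity (v).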